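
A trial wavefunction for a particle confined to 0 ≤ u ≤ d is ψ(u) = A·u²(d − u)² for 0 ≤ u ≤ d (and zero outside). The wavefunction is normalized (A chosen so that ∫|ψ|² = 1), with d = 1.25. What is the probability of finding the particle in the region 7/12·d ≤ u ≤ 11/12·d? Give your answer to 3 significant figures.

The probability is P = ∫ |ψ|² du over [7/12·d, 11/12·d].
The normalization integral ∫|ψ|²du over the whole domain equals d^9/630·A², and A² cancels in the ratio.
Substituting t = u/d, A² and the length scale cancel in the ratio: P = ∫_{7/12}^{11/12} t^4·(1 - t)^4 dt / ∫_{0}^{1} t^4·(1 - t)^4 dt.
An antiderivative of t^4·(1 - t)^4 is t^5·(70·t^4 - 315·t^3 + 540·t^2 - 420·t + 126)/630; evaluating from 7/12 to 11/12 gives ≈ 0.00047929, while the full integral is 1/630.
Taking the ratio, P = 0.3019.

P ≈ 0.302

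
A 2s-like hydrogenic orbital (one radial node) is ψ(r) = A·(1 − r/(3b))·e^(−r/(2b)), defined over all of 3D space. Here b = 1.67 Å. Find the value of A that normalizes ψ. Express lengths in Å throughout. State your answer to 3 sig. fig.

We need A² ∫|f|² 4πr² dr = 1, taking the integral from 0 to ∞.
With ψ = A·(1 − r/(3b))·e^(−r/(2b)), the integral evaluates to A²·[8·π·b^3/3].
Setting this equal to 1 gives A² = 1/(8·π·b^3/3).
Substituting b = 1.67 gives A² = 0.02563, so A = 0.1601.

A ≈ 0.160 Å^(-3/2)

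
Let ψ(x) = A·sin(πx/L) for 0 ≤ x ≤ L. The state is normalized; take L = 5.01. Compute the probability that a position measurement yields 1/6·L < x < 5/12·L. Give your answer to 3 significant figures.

The probability is P = ∫ |ψ|² dx over [1/6·L, 5/12·L].
The normalization integral ∫|ψ|²dx over the whole domain equals L/2·A², and A² cancels in the ratio.
In terms of u = x/L (A² and the length scale cancel between numerator and denominator), P = [∫_{1/6}^{5/12} sin(π·u)^2 du] / [∫_{0}^{1} sin(π·u)^2 du].
With ∫ sin(π·u)^2 du = u/2 - sin(2·π·u)/(4·π) + C, the region integral is -1/(8·π) + √(3)/(8·π) + 1/8 and the full one is 1/2.
Taking the ratio, P = (-1 + √(3) + π)/(4·π).

P ≈ 0.308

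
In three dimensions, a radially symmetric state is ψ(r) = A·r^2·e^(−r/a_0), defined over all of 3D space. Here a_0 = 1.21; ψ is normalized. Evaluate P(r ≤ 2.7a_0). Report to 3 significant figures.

P ≈ 0.298

P = ∫ |ψ|² 4πr² dr over r ≤ 2.7a_0.
Normalization gives A² = 1/(45·π·a_0^7/2).
In terms of u = r/a_0 (A², 4π and the length scale all cancel between numerator and denominator), P = [∫_{0}^{2.7} u^6·e^(-2·u) du] / [∫_{0}^{∞} u^6·e^(-2·u) du].
An antiderivative of u^6·e^(-2·u) is -(4·u^6 + 12·u^5 + 30·u^4 + 60·u^3 + 90·u^2 + 90·u + 45)·e^(-2·u)/8; evaluating from 0 to 2.7 gives ≈ 1.6781, while the full integral is 45/8.
The region integral divided by the full integral gives P = 0.2983.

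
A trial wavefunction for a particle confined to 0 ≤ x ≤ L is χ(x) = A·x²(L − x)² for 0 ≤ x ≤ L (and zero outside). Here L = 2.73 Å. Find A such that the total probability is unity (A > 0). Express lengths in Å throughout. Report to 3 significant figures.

Normalization requires ∫|χ|² dx = 1, integrated from 0 to L.
With χ = A·x²(L − x)², the integral evaluates to A²·[L^9/630].
Setting this equal to 1 gives A² = 1/(L^9/630).
Substituting L = 2.73 gives A² = 0.07480, so A = 0.2735.

A ≈ 0.273 Å^(-9/2)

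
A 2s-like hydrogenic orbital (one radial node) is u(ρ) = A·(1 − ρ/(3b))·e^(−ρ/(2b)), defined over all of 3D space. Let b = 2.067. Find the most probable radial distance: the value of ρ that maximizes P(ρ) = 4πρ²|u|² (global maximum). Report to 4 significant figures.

Differentiate P(ρ) = 4πρ²|u|² with respect to ρ and set to zero.
Solving yields ρ = b.
With b = 2.067, the most probable radial distance is 2.0670.

ρ ≈ 2.067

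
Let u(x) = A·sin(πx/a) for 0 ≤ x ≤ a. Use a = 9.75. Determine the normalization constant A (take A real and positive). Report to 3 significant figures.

A ≈ 0.453

Normalization requires ∫|u|² dx = 1, integrated from 0 to a.
With ∫₀^a sin²(nπx/a) dx = a/2, with u = A·sin(πx/a), the integral evaluates to A²·[a/2].
With a = 9.75: A² = 0.2051 and A = 0.4529.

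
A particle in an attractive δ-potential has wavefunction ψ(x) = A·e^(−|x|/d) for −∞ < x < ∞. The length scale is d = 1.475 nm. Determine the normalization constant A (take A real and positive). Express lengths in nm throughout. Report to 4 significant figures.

We need A² ∫|f|² dx = 1, taking the integral from −∞ to ∞.
Recall ∫₀^∞ x^m e^(−x/β) dx = m!·β^(m+1), ∫|ψ|² dx = A²·(d).
Setting this equal to 1 gives A² = 1/(d).
With d = 1.475: A² = 0.67797 and A = 0.82339.

A ≈ 0.8234 nm^(-1/2)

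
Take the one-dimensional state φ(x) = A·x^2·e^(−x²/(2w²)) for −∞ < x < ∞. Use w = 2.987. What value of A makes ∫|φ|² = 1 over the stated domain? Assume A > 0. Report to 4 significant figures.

A ≈ 0.05625

Require ∫ |φ|² dx = 1 over the whole domain.
∫|φ|² dx = A²·(3·√(π)·w^5/4).
Plugging in w = 2.987 yields A = 0.056246.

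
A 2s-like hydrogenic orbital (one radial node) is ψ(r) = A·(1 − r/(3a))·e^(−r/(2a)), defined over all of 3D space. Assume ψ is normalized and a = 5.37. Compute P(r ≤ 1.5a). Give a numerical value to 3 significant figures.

With dV = 4πr²dr, the probability is ∫|ψ|² dV over r ≤ 1.5a.
Normalization gives A² = 1/(8·π·a^3/3).
In terms of u = r/a (A², 4π and the length scale all cancel between numerator and denominator), P = [∫_{0}^{1.5} u^2·(1 - u/3)^2·e^(-u) du] / [∫_{0}^{∞} u^2·(1 - u/3)^2·e^(-u) du].
Using ∫ u^2·(1 - u/3)^2·e^(-u) du = (-u^4 + 2·u^3 - 3·u^2 - 6·u - 6)·e^(-u)/9, the numerator is 2/3 - 107·e^(-3/2)/48 and the denominator is 2/3.
Taking the ratio yields P = 0.2539.

P ≈ 0.254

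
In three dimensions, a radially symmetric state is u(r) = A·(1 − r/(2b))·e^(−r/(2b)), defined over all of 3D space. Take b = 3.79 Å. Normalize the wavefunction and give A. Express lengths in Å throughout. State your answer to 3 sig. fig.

Normalization requires ∫|u|² 4πr² dr = 1, integrated from 0 to ∞.
Carrying out the integral gives A² · 8·π·b^3.
Setting this equal to 1 gives A² = 1/(8·π·b^3).
With b = 3.79: A² = 0.0007309 and A = 0.02703.

A ≈ 0.0270 Å^(-3/2)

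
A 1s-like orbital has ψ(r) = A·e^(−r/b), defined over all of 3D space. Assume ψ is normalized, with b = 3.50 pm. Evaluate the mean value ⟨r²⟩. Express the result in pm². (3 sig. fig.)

⟨r²⟩ = ∫ r^2 |ψ|² 4πr² dr over the full domain.
Since the A² factors cancel between numerator and denominator, ⟨r²⟩ = 3·b^2.
With b = 3.50, ⟨r^2⟩ = 36.75.

⟨r^2⟩ ≈ 36.8 pm^2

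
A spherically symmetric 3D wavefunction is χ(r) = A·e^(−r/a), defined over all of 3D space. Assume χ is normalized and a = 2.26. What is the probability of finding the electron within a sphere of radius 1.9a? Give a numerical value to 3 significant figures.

P ≈ 0.731

With dV = 4πr²dr, the probability is ∫|χ|² dV over r ≤ 1.9a.
The full normalization integral is A²·[π·a^3] = 1, fixing A².
Let u = r/a; then A², 4π and the length scale all cancel, so P = ∫_{0}^{1.9} u^2·e^(-2·u) du ÷ ∫_{0}^{∞} u^2·e^(-2·u) du.
Using ∫ u^2·e^(-2·u) du = -(2·u^2 + 2·u + 1)·e^(-2·u)/4, the numerator is 1/4 - 601·e^(-19/5)/200 and the denominator is 1/4.
This evaluates to P = 0.7311.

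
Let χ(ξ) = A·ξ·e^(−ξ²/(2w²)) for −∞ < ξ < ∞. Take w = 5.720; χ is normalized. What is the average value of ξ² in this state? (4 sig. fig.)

⟨ξ^2⟩ ≈ 49.08

⟨ξ²⟩ = ∫ ξ^2 |χ|² dξ over the full domain.
The ratio of the moment integral to the normalization integral gives ⟨ξ²⟩ = 3·w^2/2.
Putting w = 5.720 gives 49.078.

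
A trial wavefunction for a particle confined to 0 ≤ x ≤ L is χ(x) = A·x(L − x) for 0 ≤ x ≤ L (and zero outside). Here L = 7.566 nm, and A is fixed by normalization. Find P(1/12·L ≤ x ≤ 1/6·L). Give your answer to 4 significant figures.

P ≈ 0.03041

The probability is P = ∫ |χ|² dx over [1/12·L, 1/6·L].
Since A² = 1/(L^5/30), this is the region integral divided by the full normalization integral.
Substituting u = x/L, A² and the length scale cancel in the ratio: P = ∫_{1/12}^{1/6} u^2·(1 - u)^2 du / ∫_{0}^{1} u^2·(1 - u)^2 du.
Using ∫ u^2·(1 - u)^2 du = u^3·(6·u^2 - 15·u + 10)/30, the numerator is ≈ 0.00101354 and the denominator is 1/30.
This works out to P = 0.030406.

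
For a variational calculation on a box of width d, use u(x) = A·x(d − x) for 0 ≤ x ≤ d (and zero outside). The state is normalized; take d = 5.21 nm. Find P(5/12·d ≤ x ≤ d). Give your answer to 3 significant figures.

P ≈ 0.653

|u|² is the probability density, so P = ∫_{5/12·d}^{d} |u|² dx.
Since A² = 1/(d^5/30), this is the region integral divided by the full normalization integral.
Substituting t = x/d, A² and the length scale cancel in the ratio: P = ∫_{5/12}^{1} t^2·(1 - t)^2 dt / ∫_{0}^{1} t^2·(1 - t)^2 dt.
With ∫ t^2·(1 - t)^2 dt = t^3·(6·t^2 - 15·t + 10)/30 + C, the region integral is ≈ 0.021779 and the full one is 1/30.
Evaluating gives P = 0.6534.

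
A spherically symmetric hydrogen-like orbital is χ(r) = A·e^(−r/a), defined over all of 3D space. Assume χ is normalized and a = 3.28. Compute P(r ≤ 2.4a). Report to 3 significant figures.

Integrate the radial probability density 4πr²|χ|² over r ≤ 2.4a.
Normalization gives A² = 1/(π·a^3).
Substituting u = r/a, A², 4π and the length scale all cancel in the ratio: P = ∫_{0}^{2.4} u^2·e^(-2·u) du / ∫_{0}^{∞} u^2·e^(-2·u) du.
With ∫ u^2·e^(-2·u) du = -(2·u^2 + 2·u + 1)·e^(-2·u)/4 + C, the region integral is 1/4 - 433·e^(-24/5)/100 and the full one is 1/4.
This evaluates to P = 0.8575.

P ≈ 0.857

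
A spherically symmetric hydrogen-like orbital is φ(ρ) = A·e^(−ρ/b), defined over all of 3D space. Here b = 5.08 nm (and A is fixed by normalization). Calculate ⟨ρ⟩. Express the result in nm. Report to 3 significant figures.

The expectation value is the |φ|²-weighted average of ρ: ∫ ρ|φ|² 4πρ² dρ.
Since the A² factors cancel between numerator and denominator, ⟨ρ⟩ = 3·b/2.
Putting b = 5.08 gives 7.620.

⟨ρ⟩ ≈ 7.62 nm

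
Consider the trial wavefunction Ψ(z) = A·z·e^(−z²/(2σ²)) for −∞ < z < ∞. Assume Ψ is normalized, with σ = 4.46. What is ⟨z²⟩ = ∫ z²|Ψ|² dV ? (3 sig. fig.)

⟨z^2⟩ ≈ 29.8

The expectation value is the |Ψ|²-weighted average of z^2: ∫ z^2|Ψ|² dz.
Using the Gaussian integral ∫_{−∞}^{∞} e^(−αz²) dz = √(π/α), the ratio of the moment integral to the normalization integral gives ⟨z²⟩ = 3·σ^2/2.
With σ = 4.46, ⟨z^2⟩ = 29.84.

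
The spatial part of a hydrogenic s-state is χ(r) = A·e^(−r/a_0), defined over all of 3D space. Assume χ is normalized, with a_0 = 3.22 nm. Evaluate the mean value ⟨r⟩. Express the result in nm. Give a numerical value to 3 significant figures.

⟨r⟩ ≈ 4.83 nm

The expectation value is the |χ|²-weighted average of r: ∫ r|χ|² 4πr² dr.
With ∫₀^∞ r^3 e^(−αr) dr = 3!/α^4, the ratio of the moment integral to the normalization integral gives ⟨r⟩ = 3·a_0/2.
Putting a_0 = 3.22 gives 4.830.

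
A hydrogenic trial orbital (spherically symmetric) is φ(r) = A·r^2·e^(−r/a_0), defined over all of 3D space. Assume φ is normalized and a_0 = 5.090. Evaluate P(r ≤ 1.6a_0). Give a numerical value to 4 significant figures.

With dV = 4πr²dr, the probability is ∫|φ|² dV over r ≤ 1.6a_0.
The full normalization integral is A²·[45·π·a_0^7/2] = 1, fixing A².
Let u = r/a_0; then A², 4π and the length scale all cancel, so P = ∫_{0}^{1.6} u^6·e^(-2·u) du ÷ ∫_{0}^{∞} u^6·e^(-2·u) du.
With ∫ u^6·e^(-2·u) du = -(4·u^6 + 12·u^5 + 30·u^4 + 60·u^3 + 90·u^2 + 90·u + 45)·e^(-2·u)/8 + C, the region integral is ≈ 0.250982 and the full one is 45/8.
The region integral divided by the full integral gives P = 0.044619.

P ≈ 0.04462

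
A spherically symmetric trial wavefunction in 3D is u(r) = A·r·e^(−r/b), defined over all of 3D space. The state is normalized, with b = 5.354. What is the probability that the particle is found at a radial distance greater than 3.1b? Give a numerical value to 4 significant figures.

With dV = 4πr²dr, the probability is ∫|u|² dV over r > 3.1b.
A² is fixed by ∫₀^∞ 4πr²|u|² dr = 1, i.e. A² = (3·π·b^5)^(−1).
Substituting t = r/b, A², 4π and the length scale all cancel in the ratio: P = ∫_{3.1}^{∞} t^4·e^(-2·t) dt / ∫_{0}^{∞} t^4·e^(-2·t) dt.
Using ∫ t^4·e^(-2·t) dt = -(t^4/2 + t^3 + 3·t^2/2 + 3·t/2 + 3/4)·e^(-2·t), the numerator is ≈ 0.194383 and the denominator is 3/4.
This evaluates to P = 0.25918.

P ≈ 0.2592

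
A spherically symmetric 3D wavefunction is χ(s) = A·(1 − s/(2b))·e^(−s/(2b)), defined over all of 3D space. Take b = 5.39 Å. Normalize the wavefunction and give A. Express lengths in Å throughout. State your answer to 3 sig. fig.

A ≈ 0.0159 Å^(-3/2)

Normalization requires ∫|χ|² 4πs² ds = 1, integrated from 0 to ∞.
With ∫₀^∞ s^4 e^(−αs) ds = 4!/α^5, with χ = A·(1 − s/(2b))·e^(−s/(2b)), the integral evaluates to A²·[8·π·b^3].
Substituting b = 5.39 gives A² = 0.0002541, so A = 0.01594.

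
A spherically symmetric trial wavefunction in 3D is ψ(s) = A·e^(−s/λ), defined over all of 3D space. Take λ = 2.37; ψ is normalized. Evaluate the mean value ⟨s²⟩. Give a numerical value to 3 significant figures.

The expectation value is the |ψ|²-weighted average of s^2: ∫ s^2|ψ|² 4πs² ds.
Using ∫₀^∞ sⁿ e^(−αs) ds = n!/αⁿ⁺¹, since the A² factors cancel between numerator and denominator, ⟨s²⟩ = 3·λ^2.
With λ = 2.37, ⟨s^2⟩ = 16.85.

⟨s^2⟩ ≈ 16.9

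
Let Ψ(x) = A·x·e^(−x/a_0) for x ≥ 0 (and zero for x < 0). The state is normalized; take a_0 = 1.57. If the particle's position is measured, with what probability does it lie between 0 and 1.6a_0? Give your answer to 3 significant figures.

|Ψ|² is the probability density, so P = ∫_{0}^{1.6a_0} |Ψ|² dx.
Since A² = 1/(a_0^3/4), this is the region integral divided by the full normalization integral.
In terms of u = x/a_0 (A² and the length scale cancel between numerator and denominator), P = [∫_{0}^{1.6} u^2·e^(-2·u) du] / [∫_{0}^{∞} u^2·e^(-2·u) du].
With ∫ u^2·e^(-2·u) du = -(2·u^2 + 2·u + 1)·e^(-2·u)/4 + C, the region integral is 1/4 - 233·e^(-16/5)/100 and the full one is 1/4.
Taking the ratio, P = 0.6201.

P ≈ 0.620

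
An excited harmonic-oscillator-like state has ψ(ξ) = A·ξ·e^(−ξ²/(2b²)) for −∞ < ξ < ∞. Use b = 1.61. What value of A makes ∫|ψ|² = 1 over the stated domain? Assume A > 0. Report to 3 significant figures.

Require ∫ |ψ|² dξ = 1 over the whole domain.
Differentiating ∫e^(−αξ²) dξ = √(π/α) under α to get the higher moments, ∫|ψ|² dξ = A²·(√(π)·b^3/2).
Hence A² = 1/[√(π)·b^3/2].
With b = 1.61: A² = 0.2704 and A = 0.5200.

A ≈ 0.520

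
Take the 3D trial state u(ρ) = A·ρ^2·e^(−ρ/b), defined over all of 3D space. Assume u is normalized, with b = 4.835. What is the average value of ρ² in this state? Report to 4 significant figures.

⟨ρ^2⟩ ≈ 327.3

⟨ρ²⟩ = ∫ ρ^2 |u|² 4πρ² dρ over the full domain.
With ∫₀^∞ ρ^8 e^(−αρ) dρ = 8!/α^9, since the A² factors cancel between numerator and denominator, ⟨ρ²⟩ = 14·b^2.
Putting b = 4.835 gives 327.28.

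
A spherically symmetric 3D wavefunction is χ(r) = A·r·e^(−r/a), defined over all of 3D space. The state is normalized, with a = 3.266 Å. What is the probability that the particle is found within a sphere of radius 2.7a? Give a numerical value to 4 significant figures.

P ≈ 0.6267

With dV = 4πr²dr, the probability is ∫|χ|² dV over r ≤ 2.7a.
A² is fixed by ∫₀^∞ 4πr²|χ|² dr = 1, i.e. A² = (3·π·a^5)^(−1).
Substituting u = r/a, A², 4π and the length scale all cancel in the ratio: P = ∫_{0}^{2.7} u^4·e^(-2·u) du / ∫_{0}^{∞} u^4·e^(-2·u) du.
An antiderivative of u^4·e^(-2·u) is -(u^4/2 + u^3 + 3·u^2/2 + 3·u/2 + 3/4)·e^(-2·u); evaluating from 0 to 2.7 gives ≈ 0.470017, while the full integral is 3/4.
Taking the ratio yields P = 0.62669.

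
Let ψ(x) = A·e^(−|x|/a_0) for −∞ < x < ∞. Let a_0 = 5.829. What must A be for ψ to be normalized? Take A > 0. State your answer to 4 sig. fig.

A ≈ 0.4142

Normalization requires ∫|ψ|² dx = 1, integrated from −∞ to ∞.
With ∫₀^∞ x^0 e^(−αx) dx = 0!/α^1, carrying out the integral gives A² · a_0.
Setting this equal to 1 gives A² = 1/(a_0).
With a_0 = 5.829: A² = 0.17156 and A = 0.41419.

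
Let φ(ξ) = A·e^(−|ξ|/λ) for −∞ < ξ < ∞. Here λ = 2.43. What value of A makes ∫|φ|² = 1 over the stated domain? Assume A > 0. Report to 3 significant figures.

The normalization condition is ∫|φ|² dξ = 1 from −∞ to ∞.
The integral (without the A² prefactor) comes out to λ.
So A² = (λ)^(−1).
Substituting λ = 2.43 gives A² = 0.4115, so A = 0.6415.

A ≈ 0.642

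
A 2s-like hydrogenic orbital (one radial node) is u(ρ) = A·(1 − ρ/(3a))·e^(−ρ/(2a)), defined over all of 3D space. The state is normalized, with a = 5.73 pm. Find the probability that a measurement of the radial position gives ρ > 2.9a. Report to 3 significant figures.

P = ∫ |u|² 4πρ² dρ over ρ > 2.9a.
A² is fixed by ∫₀^∞ 4πρ²|u|² dρ = 1, i.e. A² = (8·π·a^3/3)^(−1).
Let t = ρ/a; then A², 4π and the length scale all cancel, so P = ∫_{2.9}^{∞} t^2·(1 - t/3)^2·e^(-t) dt ÷ ∫_{0}^{∞} t^2·(1 - t/3)^2·e^(-t) dt.
Using ∫ t^2·(1 - t/3)^2·e^(-t) dt = (-t^4 + 2·t^3 - 3·t^2 - 6·t - 6)·e^(-t)/9, the numerator is ≈ 0.43150 and the denominator is 2/3.
Taking the ratio yields P = 0.6473.

P ≈ 0.647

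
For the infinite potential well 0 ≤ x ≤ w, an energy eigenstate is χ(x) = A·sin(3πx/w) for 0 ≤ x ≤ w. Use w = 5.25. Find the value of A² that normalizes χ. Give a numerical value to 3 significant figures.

The normalization condition is ∫|χ|² dx = 1 from 0 to w.
With χ = A·sin(3πx/w), the integral evaluates to A²·[w/2].
Setting this equal to 1 gives A² = 1/(w/2).
With w = 5.25: A² = 0.3810 and A = 0.6172.

A^2 ≈ 0.381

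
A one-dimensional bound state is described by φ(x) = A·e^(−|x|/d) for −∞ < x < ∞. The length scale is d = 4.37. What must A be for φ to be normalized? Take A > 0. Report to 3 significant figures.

A ≈ 0.478

The normalization condition is ∫|φ|² dx = 1 from −∞ to ∞.
Carrying out the integral gives A² · d.
Hence A² = 1/[d].
Plugging in d = 4.37 yields A = 0.4784.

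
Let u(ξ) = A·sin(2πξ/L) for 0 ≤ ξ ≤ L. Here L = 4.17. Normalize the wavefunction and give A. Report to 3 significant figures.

We need A² ∫|f|² dξ = 1, taking the integral from 0 to L.
With ∫₀^L sin²(nπξ/L) dξ = L/2, with u = A·sin(2πξ/L), the integral evaluates to A²·[L/2].
Setting this equal to 1 gives A² = 1/(L/2).
Plugging in L = 4.17 yields A = 0.6925.

A ≈ 0.693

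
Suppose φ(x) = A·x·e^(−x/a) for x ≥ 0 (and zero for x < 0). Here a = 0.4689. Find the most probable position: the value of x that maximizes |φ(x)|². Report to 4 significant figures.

x ≈ 0.4689

Differentiate |φ(x)|² with respect to x and set to zero.
This gives x = a.
With a = 0.4689, the most probable position is 0.46890.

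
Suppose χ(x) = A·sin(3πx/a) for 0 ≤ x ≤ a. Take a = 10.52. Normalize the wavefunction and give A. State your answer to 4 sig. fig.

A ≈ 0.4360

Normalization requires ∫|χ|² dx = 1, integrated from 0 to a.
With ∫₀^a sin²(nπx/a) dx = a/2, carrying out the integral gives A² · a/2.
With a = 10.52: A² = 0.19011 and A = 0.43602.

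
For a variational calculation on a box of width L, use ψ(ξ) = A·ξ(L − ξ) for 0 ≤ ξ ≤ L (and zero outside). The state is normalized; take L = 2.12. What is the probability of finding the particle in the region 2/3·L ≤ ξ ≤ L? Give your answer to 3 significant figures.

P ≈ 0.210

The probability is P = ∫ |ψ|² dξ over [2/3·L, L].
Since A² = 1/(L^5/30), this is the region integral divided by the full normalization integral.
Let u = ξ/L; then A² and the length scale cancel, so P = ∫_{2/3}^{1} u^2·(1 - u)^2 du ÷ ∫_{0}^{1} u^2·(1 - u)^2 du.
Using ∫ u^2·(1 - u)^2 du = u^3·(6·u^2 - 15·u + 10)/30, the numerator is 17/2430 and the denominator is 1/30.
Evaluating gives P = 17/81.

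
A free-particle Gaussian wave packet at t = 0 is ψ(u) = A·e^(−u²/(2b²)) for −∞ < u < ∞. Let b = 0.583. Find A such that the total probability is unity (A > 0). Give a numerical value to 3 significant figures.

We need A² ∫|f|² du = 1, taking the integral from −∞ to ∞.
The integral (without the A² prefactor) comes out to √(π)·b.
Hence A² = 1/[√(π)·b].
Substituting b = 0.583 gives A² = 0.9677, so A = 0.9837.

A ≈ 0.984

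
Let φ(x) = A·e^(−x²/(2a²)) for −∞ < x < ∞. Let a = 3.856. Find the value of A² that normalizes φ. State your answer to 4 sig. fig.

A^2 ≈ 0.1463

The normalization condition is ∫|φ|² dx = 1 from −∞ to ∞.
Differentiating ∫e^(−αx²) dx = √(π/α) under α to get the higher moments, with φ = A·e^(−x²/(2a²)), the integral evaluates to A²·[√(π)·a].
Setting this equal to 1 gives A² = 1/(√(π)·a).
With a = 3.856: A² = 0.14631 and A = 0.38251.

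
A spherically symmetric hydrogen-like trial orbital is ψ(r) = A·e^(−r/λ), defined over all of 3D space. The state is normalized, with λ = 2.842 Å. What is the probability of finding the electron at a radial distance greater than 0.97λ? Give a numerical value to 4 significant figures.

P ≈ 0.6929

With dV = 4πr²dr, the probability is ∫|ψ|² dV over r > 0.97λ.
The full normalization integral is A²·[π·λ^3] = 1, fixing A².
In terms of u = r/λ (A², 4π and the length scale all cancel between numerator and denominator), P = [∫_{0.97}^{∞} u^2·e^(-2·u) du] / [∫_{0}^{∞} u^2·e^(-2·u) du].
Using ∫ u^2·e^(-2·u) du = -(2·u^2 + 2·u + 1)·e^(-2·u)/4, the numerator is ≈ 0.173228 and the denominator is 1/4.
The region integral divided by the full integral gives P = 0.69291.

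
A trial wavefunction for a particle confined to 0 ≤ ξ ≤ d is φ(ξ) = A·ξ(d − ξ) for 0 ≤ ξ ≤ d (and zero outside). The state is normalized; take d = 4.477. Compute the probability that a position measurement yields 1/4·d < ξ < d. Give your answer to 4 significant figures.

P = ∫_{1/4·d}^{d} |φ(ξ)|² dξ.
The normalization integral ∫|φ|²dξ over the whole domain equals d^5/30·A², and A² cancels in the ratio.
Let u = ξ/d; then A² and the length scale cancel, so P = ∫_{1/4}^{1} u^2·(1 - u)^2 du ÷ ∫_{0}^{1} u^2·(1 - u)^2 du.
Using ∫ u^2·(1 - u)^2 du = u^3·(6·u^2 - 15·u + 10)/30, the numerator is 153/5120 and the denominator is 1/30.
This works out to P = 459/512.

P ≈ 0.8965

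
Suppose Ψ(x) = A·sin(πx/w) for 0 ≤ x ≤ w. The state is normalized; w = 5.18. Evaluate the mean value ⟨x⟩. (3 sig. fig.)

The expectation value is the |Ψ|²-weighted average of x: ∫ x|Ψ|² dx.
Evaluating both integrals, ⟨x⟩ = w/2.
Putting w = 5.18 gives 2.590.

⟨x⟩ ≈ 2.59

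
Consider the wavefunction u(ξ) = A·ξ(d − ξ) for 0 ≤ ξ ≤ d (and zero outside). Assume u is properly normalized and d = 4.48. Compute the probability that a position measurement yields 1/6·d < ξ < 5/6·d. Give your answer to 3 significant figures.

P = ∫_{1/6·d}^{5/6·d} |u(ξ)|² dξ.
Since A² = 1/(d^5/30), this is the region integral divided by the full normalization integral.
In terms of t = ξ/d (A² and the length scale cancel between numerator and denominator), P = [∫_{1/6}^{5/6} t^2·(1 - t)^2 dt] / [∫_{0}^{1} t^2·(1 - t)^2 dt].
Using ∫ t^2·(1 - t)^2 dt = t^3·(6·t^2 - 15·t + 10)/30, the numerator is 301/9720 and the denominator is 1/30.
The result is P = 301/324.

P ≈ 0.929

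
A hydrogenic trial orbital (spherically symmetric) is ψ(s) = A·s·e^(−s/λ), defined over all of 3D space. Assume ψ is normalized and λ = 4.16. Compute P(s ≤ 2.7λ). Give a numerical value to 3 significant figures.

With dV = 4πs²ds, the probability is ∫|ψ|² dV over s ≤ 2.7λ.
Normalization gives A² = 1/(3·π·λ^5).
Let u = s/λ; then A², 4π and the length scale all cancel, so P = ∫_{0}^{2.7} u^4·e^(-2·u) du ÷ ∫_{0}^{∞} u^4·e^(-2·u) du.
An antiderivative of u^4·e^(-2·u) is -(u^4/2 + u^3 + 3·u^2/2 + 3·u/2 + 3/4)·e^(-2·u); evaluating from 0 to 2.7 gives ≈ 0.47002, while the full integral is 3/4.
This evaluates to P = 0.6267.

P ≈ 0.627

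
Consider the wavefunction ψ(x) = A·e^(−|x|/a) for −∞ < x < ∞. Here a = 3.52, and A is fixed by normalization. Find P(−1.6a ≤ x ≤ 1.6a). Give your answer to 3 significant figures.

The probability is P = ∫ |ψ|² dx over [−1.6a, 1.6a].
The normalization integral ∫|ψ|²dx over the whole domain equals a·A², and A² cancels in the ratio.
By symmetry take twice the x ≥ 0 contribution in numerator and denominator; the 2's cancel. Let u = x/a; then A² and the length scale cancel, so P = ∫_{0}^{1.6} e^(-2·u) du ÷ ∫_{0}^{∞} e^(-2·u) du.
With ∫ e^(-2·u) du = -e^(-2·u)/2 + C, the region integral is 1/2 - e^(-16/5)/2 and the full one is 1/2.
The result is P = 0.9592.

P ≈ 0.959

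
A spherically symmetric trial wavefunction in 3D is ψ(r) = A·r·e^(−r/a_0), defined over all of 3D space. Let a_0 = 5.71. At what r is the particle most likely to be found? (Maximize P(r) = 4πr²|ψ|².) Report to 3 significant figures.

The maximum of P(r) = 4πr²|ψ|² occurs where its derivative vanishes.
This gives r = 2·a_0.
With a_0 = 5.71, the most probable radial distance is 11.42.

r ≈ 11.4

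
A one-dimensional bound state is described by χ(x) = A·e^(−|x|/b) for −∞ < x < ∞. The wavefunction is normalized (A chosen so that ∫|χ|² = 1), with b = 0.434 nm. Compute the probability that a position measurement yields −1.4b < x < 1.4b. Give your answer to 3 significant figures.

P ≈ 0.939

The probability is P = ∫ |χ|² dx over [−1.4b, 1.4b].
With A² fixed by ∫|χ|² = 1, i.e. A² = (b)^(−1), substitute and integrate.
By symmetry take twice the x ≥ 0 contribution in numerator and denominator; the 2's cancel. In terms of u = x/b (A² and the length scale cancel between numerator and denominator), P = [∫_{0}^{1.4} e^(-2·u) du] / [∫_{0}^{∞} e^(-2·u) du].
Using ∫ e^(-2·u) du = -e^(-2·u)/2, the numerator is 1/2 - e^(-14/5)/2 and the denominator is 1/2.
Taking the ratio, P = 0.9392.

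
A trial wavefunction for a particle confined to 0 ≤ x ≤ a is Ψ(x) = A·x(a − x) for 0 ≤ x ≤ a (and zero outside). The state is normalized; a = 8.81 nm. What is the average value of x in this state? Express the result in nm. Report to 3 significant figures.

⟨x⟩ ≈ 4.41 nm

By definition ⟨x⟩ = ∫ x |Ψ(x)|² dx.
Expanding the polynomial and integrating term by term, evaluating both integrals, ⟨x⟩ = a/2.
With a = 8.81, ⟨x⟩ = 4.405.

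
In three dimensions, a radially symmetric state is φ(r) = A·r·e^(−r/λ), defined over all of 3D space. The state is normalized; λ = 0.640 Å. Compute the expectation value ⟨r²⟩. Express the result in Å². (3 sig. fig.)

The expectation value is the |φ|²-weighted average of r^2: ∫ r^2|φ|² 4πr² dr.
Using ∫₀^∞ rⁿ e^(−αr) dr = n!/αⁿ⁺¹, the ratio of the moment integral to the normalization integral gives ⟨r²⟩ = 15·λ^2/2.
With λ = 0.640, ⟨r^2⟩ = 3.072.

⟨r^2⟩ ≈ 3.07 Å^2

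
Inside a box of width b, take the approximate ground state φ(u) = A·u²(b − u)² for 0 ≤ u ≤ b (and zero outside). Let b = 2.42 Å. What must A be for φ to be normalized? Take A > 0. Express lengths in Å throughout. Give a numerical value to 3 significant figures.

A ≈ 0.470 Å^(-9/2)

Normalization requires ∫|φ|² du = 1, integrated from 0 to b.
∫|φ|² du = A²·(b^9/630).
Hence A² = 1/[b^9/630].
Substituting b = 2.42 gives A² = 0.2213, so A = 0.4704.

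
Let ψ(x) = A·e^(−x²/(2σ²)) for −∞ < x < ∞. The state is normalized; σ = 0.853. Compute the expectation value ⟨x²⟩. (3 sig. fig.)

⟨x^2⟩ ≈ 0.364

⟨x²⟩ = ∫ x^2 |ψ|² dx over the full domain.
The ratio of the moment integral to the normalization integral gives ⟨x²⟩ = σ^2/2.
Putting σ = 0.853 gives 0.3638.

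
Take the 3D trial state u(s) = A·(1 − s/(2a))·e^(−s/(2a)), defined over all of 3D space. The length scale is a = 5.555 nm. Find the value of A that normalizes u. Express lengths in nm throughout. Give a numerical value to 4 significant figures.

A ≈ 0.01524 nm^(-3/2)

Require ∫ |u|² 4πs² ds = 1 over the whole domain.
The angular integral contributes 4π, leaving ∫₀^∞ s²|u|² ds.
Using ∫₀^∞ sⁿ e^(−αs) ds = n!/αⁿ⁺¹, with u = A·(1 − s/(2a))·e^(−s/(2a)), the integral evaluates to A²·[8·π·a^3].
So A² = (8·π·a^3)^(−1).
Plugging in a = 5.555 yields A = 0.015235.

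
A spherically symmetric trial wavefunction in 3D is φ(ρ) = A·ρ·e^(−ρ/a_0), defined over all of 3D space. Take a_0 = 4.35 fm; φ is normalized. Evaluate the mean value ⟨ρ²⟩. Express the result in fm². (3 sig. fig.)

⟨ρ^2⟩ ≈ 142 fm^2

The expectation value is the |φ|²-weighted average of ρ^2: ∫ ρ^2|φ|² 4πρ² dρ.
Since the A² factors cancel between numerator and denominator, ⟨ρ²⟩ = 15·a_0^2/2.
Putting a_0 = 4.35 gives 141.9.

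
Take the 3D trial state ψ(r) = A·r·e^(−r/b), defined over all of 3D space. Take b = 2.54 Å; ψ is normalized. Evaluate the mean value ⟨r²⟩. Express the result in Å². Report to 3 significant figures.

The expectation value is the |ψ|²-weighted average of r^2: ∫ r^2|ψ|² 4πr² dr.
The ratio of the moment integral to the normalization integral gives ⟨r²⟩ = 15·b^2/2.
Putting b = 2.54 gives 48.39.

⟨r^2⟩ ≈ 48.4 Å^2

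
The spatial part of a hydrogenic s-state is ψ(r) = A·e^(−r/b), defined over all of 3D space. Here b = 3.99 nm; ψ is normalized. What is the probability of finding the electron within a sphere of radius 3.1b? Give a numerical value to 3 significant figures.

P = ∫ |ψ|² 4πr² dr over r ≤ 3.1b.
The full normalization integral is A²·[π·b^3] = 1, fixing A².
Let u = r/b; then A², 4π and the length scale all cancel, so P = ∫_{0}^{3.1} u^2·e^(-2·u) du ÷ ∫_{0}^{∞} u^2·e^(-2·u) du.
With ∫ u^2·e^(-2·u) du = -(2·u^2 + 2·u + 1)·e^(-2·u)/4 + C, the region integral is 1/4 - 1321·e^(-31/5)/200 and the full one is 1/4.
This evaluates to P = 0.9464.

P ≈ 0.946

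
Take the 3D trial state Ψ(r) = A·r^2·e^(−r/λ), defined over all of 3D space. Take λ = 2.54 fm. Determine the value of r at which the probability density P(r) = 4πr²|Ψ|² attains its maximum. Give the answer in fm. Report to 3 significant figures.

Differentiate P(r) = 4πr²|Ψ|² with respect to r and set to zero.
Solving yields r = 3·λ.
With λ = 2.54, the most probable radial distance is 7.620 fm.

r ≈ 7.62 fm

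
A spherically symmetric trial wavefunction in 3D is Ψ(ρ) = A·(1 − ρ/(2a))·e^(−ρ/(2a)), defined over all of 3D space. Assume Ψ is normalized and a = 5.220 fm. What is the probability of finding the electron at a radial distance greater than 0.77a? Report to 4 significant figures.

P ≈ 0.9771

P = ∫ |Ψ|² 4πρ² dρ over ρ > 0.77a.
A² is fixed by ∫₀^∞ 4πρ²|Ψ|² dρ = 1, i.e. A² = (8·π·a^3)^(−1).
Let u = ρ/a; then A², 4π and the length scale all cancel, so P = ∫_{0.77}^{∞} u^2·(1 - u/2)^2·e^(-u) du ÷ ∫_{0}^{∞} u^2·(1 - u/2)^2·e^(-u) du.
An antiderivative of u^2·(1 - u/2)^2·e^(-u) is -(u^4/4 + u^2 + 2·u + 2)·e^(-u); evaluating from 0.77 to ∞ gives ≈ 1.95428, while the full integral is 2.
The region integral divided by the full integral gives P = 0.97714.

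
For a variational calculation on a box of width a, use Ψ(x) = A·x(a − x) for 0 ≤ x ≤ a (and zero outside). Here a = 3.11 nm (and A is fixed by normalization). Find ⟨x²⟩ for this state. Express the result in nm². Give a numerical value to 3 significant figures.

⟨x^2⟩ ≈ 2.76 nm^2

By definition ⟨x²⟩ = ∫ x^2 |Ψ(x)|² dx.
Expanding the polynomial and integrating term by term, the ratio of the moment integral to the normalization integral gives ⟨x²⟩ = 2·a^2/7.
Putting a = 3.11 gives 2.763.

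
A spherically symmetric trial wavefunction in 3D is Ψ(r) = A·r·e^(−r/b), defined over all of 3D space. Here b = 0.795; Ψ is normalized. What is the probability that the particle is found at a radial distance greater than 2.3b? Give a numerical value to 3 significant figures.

P ≈ 0.513

With dV = 4πr²dr, the probability is ∫|Ψ|² dV over r > 2.3b.
A² is fixed by ∫₀^∞ 4πr²|Ψ|² dr = 1, i.e. A² = (3·π·b^5)^(−1).
In terms of u = r/b (A², 4π and the length scale all cancel between numerator and denominator), P = [∫_{2.3}^{∞} u^4·e^(-2·u) du] / [∫_{0}^{∞} u^4·e^(-2·u) du].
An antiderivative of u^4·e^(-2·u) is -(u^4/2 + u^3 + 3·u^2/2 + 3·u/2 + 3/4)·e^(-2·u); evaluating from 2.3 to ∞ gives ≈ 0.38493, while the full integral is 3/4.
Taking the ratio yields P = 0.5132.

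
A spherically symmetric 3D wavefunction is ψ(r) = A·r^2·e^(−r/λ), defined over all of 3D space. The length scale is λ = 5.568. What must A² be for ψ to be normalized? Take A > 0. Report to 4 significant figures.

Normalization requires ∫|ψ|² 4πr² dr = 1, integrated from 0 to ∞.
(Spherical symmetry: dV = 4πr² dr.)
Using ∫₀^∞ rⁿ e^(−αr) dr = n!/αⁿ⁺¹, carrying out the integral gives A² · 45·π·λ^7/2.
Hence A² = 1/[45·π·λ^7/2].
Substituting λ = 5.568 gives A² = 8.5265E-8, so A = 0.00029200.

A^2 ≈ 8.527E-8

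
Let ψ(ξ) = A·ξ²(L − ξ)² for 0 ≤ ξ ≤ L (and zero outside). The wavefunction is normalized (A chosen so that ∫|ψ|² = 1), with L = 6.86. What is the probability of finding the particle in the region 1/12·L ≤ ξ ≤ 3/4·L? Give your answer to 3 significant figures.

P = ∫_{1/12·L}^{3/4·L} |ψ(ξ)|² dξ.
Since A² = 1/(L^9/630), this is the region integral divided by the full normalization integral.
In terms of u = ξ/L (A² and the length scale cancel between numerator and denominator), P = [∫_{1/12}^{3/4} u^4·(1 - u)^4 du] / [∫_{0}^{1} u^4·(1 - u)^4 du].
Using ∫ u^4·(1 - u)^4 du = u^5·(70·u^4 - 315·u^3 + 540·u^2 - 420·u + 126)/630, the numerator is ≈ 0.0015090 and the denominator is 1/630.
Taking the ratio, P = 0.9507.

P ≈ 0.951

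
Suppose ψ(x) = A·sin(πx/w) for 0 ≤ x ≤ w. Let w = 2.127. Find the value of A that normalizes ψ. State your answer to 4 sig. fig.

Normalization requires ∫|ψ|² dx = 1, integrated from 0 to w.
Using sin²θ = (1 − cos 2θ)/2, with ψ = A·sin(πx/w), the integral evaluates to A²·[w/2].
Hence A² = 1/[w/2].
With w = 2.127: A² = 0.94029 and A = 0.96969.

A ≈ 0.9697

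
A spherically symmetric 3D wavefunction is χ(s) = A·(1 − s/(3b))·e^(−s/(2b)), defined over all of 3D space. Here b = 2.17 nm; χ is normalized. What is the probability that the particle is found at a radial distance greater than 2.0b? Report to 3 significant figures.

Integrate the radial probability density 4πs²|χ|² over s > 2.0b.
A² is fixed by ∫₀^∞ 4πs²|χ|² ds = 1, i.e. A² = (8·π·b^3/3)^(−1).
In terms of u = s/b (A², 4π and the length scale all cancel between numerator and denominator), P = [∫_{2.0}^{∞} u^2·(1 - u/3)^2·e^(-u) du] / [∫_{0}^{∞} u^2·(1 - u/3)^2·e^(-u) du].
With ∫ u^2·(1 - u/3)^2·e^(-u) du = (-u^4 + 2·u^3 - 3·u^2 - 6·u - 6)·e^(-u)/9 + C, the region integral is 10·e^(-2)/3 and the full one is 2/3.
The region integral divided by the full integral gives P = 0.6767.

P ≈ 0.677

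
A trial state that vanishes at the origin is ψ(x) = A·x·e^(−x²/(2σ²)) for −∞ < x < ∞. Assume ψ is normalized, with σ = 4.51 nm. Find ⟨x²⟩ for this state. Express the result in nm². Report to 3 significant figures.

⟨x^2⟩ ≈ 30.5 nm^2

By definition ⟨x²⟩ = ∫ x^2 |ψ(x)|² dx.
Using the Gaussian integral ∫_{−∞}^{∞} e^(−αx²) dx = √(π/α), the ratio of the moment integral to the normalization integral gives ⟨x²⟩ = 3·σ^2/2.
With σ = 4.51, ⟨x^2⟩ = 30.51.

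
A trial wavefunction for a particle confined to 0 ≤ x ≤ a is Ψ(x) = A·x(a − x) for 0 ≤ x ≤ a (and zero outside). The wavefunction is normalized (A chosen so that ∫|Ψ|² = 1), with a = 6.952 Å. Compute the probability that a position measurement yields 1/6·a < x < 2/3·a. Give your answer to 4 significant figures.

The probability is P = ∫ |Ψ|² dx over [1/6·a, 2/3·a].
The normalization integral ∫|Ψ|²dx over the whole domain equals a^5/30·A², and A² cancels in the ratio.
Let u = x/a; then A² and the length scale cancel, so P = ∫_{1/6}^{2/3} u^2·(1 - u)^2 du ÷ ∫_{0}^{1} u^2·(1 - u)^2 du.
Using ∫ u^2·(1 - u)^2 du = u^3·(6·u^2 - 15·u + 10)/30, the numerator is 163/6480 and the denominator is 1/30.
Evaluating gives P = 163/216.

P ≈ 0.7546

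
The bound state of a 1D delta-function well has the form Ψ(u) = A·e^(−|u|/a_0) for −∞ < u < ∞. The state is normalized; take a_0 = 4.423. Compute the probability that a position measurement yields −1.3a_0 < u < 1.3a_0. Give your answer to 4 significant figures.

The probability is P = ∫ |Ψ|² du over [−1.3a_0, 1.3a_0].
The normalization integral ∫|Ψ|²du over the whole domain equals a_0·A², and A² cancels in the ratio.
By symmetry take twice the u ≥ 0 contribution in numerator and denominator; the 2's cancel. Let t = u/a_0; then A² and the length scale cancel, so P = ∫_{0}^{1.3} e^(-2·t) dt ÷ ∫_{0}^{∞} e^(-2·t) dt.
An antiderivative of e^(-2·t) is -e^(-2·t)/2; evaluating from 0 to 1.3 gives 1/2 - e^(-13/5)/2, while the full integral is 1/2.
Evaluating gives P = 0.92573.

P ≈ 0.9257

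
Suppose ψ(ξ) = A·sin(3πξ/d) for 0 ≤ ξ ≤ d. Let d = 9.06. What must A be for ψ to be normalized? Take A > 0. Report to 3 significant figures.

The normalization condition is ∫|ψ|² dξ = 1 from 0 to d.
Carrying out the integral gives A² · d/2.
With d = 9.06: A² = 0.2208 and A = 0.4698.

A ≈ 0.470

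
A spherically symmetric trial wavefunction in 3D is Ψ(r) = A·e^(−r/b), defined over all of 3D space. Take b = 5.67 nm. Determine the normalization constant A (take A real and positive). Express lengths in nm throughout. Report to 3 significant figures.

We need A² ∫|f|² 4πr² dr = 1, taking the integral from 0 to ∞.
(Spherical symmetry: dV = 4πr² dr.)
Carrying out the integral gives A² · π·b^3.
Plugging in b = 5.67 yields A = 0.04179.

A ≈ 0.0418 nm^(-3/2)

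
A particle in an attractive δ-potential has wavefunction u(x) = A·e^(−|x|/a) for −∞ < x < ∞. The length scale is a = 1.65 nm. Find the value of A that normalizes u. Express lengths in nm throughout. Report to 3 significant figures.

A ≈ 0.778 nm^(-1/2)

Require ∫ |u|² dx = 1 over the whole domain.
Using ∫₀^∞ xⁿ e^(−αx) dx = n!/αⁿ⁺¹, with u = A·e^(−|x|/a), the integral evaluates to A²·[a].
Setting this equal to 1 gives A² = 1/(a).
Plugging in a = 1.65 yields A = 0.7785.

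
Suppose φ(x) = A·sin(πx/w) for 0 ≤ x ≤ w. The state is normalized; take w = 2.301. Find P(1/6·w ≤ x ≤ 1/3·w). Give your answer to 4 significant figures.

The probability is P = ∫ |φ|² dx over [1/6·w, 1/3·w].
The normalization integral ∫|φ|²dx over the whole domain equals w/2·A², and A² cancels in the ratio.
In terms of u = x/w (A² and the length scale cancel between numerator and denominator), P = [∫_{1/6}^{1/3} sin(π·u)^2 du] / [∫_{0}^{1} sin(π·u)^2 du].
With ∫ sin(π·u)^2 du = u/2 - sin(2·π·u)/(4·π) + C, the region integral is 1/12 and the full one is 1/2.
Taking the ratio, P = 1/6.

P ≈ 0.1667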